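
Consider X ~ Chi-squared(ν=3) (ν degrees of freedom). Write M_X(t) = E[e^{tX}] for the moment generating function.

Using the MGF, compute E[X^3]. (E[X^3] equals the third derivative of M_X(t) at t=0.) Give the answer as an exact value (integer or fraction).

E[X^3] = D^3[M](0) = 105

M_X(t) = (1 - 2*t)^(-3/2)
D^3[M](t) = 105/(16*t^4*√(1 - 2*t) - 32*t^3*√(1 - 2*t) + 24*t^2*√(1 - 2*t) - 8*t*√(1 - 2*t) + √(1 - 2*t))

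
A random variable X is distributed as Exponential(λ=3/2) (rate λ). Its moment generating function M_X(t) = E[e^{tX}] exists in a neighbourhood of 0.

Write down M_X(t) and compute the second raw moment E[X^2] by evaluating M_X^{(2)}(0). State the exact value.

M_X(t) = 3/(2*(3/2 - t))
dM/dt = 6/(4*t^2 - 12*t + 9)
d^2M/dt^2 = -24/(8*t^3 - 36*t^2 + 54*t - 27)

E[X^2] = d^2M/dt^2 |_{t=0} = 8/9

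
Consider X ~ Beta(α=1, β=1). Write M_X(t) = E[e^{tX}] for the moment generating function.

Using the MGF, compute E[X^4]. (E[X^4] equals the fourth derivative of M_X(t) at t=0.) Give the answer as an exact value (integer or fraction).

E[X^4] = D^4[M](0) = 1/5

M_X(t) = ₁F₁(1; 2; t)
D^4[M](t) = ₁F₁(5; 6; t)/5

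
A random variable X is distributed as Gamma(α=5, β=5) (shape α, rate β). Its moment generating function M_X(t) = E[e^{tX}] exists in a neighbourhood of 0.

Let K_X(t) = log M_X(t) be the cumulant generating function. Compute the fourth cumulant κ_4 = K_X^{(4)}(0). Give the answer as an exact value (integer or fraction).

M_X(t) = 3125/(5 - t)^5
K_X(t) = log M_X(t) = -5*log(5 - t) + 5*log(5)
dK/dt = -5/(t - 5)
d^2K/dt^2 = 5/(t^2 - 10*t + 25)
d^3K/dt^3 = -10/(t^3 - 15*t^2 + 75*t - 125)
d^4K/dt^4 = 30/(t^4 - 20*t^3 + 150*t^2 - 500*t + 625)

κ_4 = d^4K/dt^4 |_{t=0} = 6/125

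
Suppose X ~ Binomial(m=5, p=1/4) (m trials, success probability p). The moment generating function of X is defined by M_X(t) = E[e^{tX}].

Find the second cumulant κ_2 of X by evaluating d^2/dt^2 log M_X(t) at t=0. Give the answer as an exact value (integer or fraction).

M_X(t) = (e^(t)/4 + 3/4)^5
K_X(t) = log M_X(t) = 5*log(e^(t)/4 + 3/4)
K^(2)(t) = 15*e^(t)/(e^(2*t) + 6*e^(t) + 9)

κ_2 = K^(2)(0) = 15/16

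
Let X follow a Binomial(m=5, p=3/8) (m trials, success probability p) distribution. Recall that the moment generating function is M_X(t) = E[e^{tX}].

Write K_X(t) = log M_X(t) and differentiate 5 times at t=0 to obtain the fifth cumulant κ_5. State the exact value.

κ_5 = D^5[K](0) = -2175/4096

M_X(t) = (3*e^(t)/8 + 5/8)^5
K_X(t) = log M_X(t) = 5*log(3*e^(t)/8 + 5/8)
D^5[K](t) = (-2025*e^(4*t) + 37125*e^(3*t) - 61875*e^(2*t) + 9375*e^(t))/(243*e^(5*t) + 2025*e^(4*t) + 6750*e^(3*t) + 11250*e^(2*t) + 9375*e^(t) + 3125)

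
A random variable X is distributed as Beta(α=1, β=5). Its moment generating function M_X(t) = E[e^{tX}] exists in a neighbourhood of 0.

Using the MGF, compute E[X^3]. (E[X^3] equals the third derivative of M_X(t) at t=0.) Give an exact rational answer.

M_X(t) = ₁F₁(1; 6; t)
D^3[M](t) = ₁F₁(4; 9; t)/56

E[X^3] = D^3[M](0) = 1/56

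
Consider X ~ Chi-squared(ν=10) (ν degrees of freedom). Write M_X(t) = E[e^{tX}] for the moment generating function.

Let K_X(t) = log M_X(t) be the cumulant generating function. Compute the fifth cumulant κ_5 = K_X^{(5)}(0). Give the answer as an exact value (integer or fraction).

M_X(t) = (1 - 2*t)^(-5)
K_X(t) = log M_X(t) = -5*log(1 - 2*t)
K^(5)(t) = -3840/(32*t^5 - 80*t^4 + 80*t^3 - 40*t^2 + 10*t - 1)

κ_5 = K^(5)(0) = 3840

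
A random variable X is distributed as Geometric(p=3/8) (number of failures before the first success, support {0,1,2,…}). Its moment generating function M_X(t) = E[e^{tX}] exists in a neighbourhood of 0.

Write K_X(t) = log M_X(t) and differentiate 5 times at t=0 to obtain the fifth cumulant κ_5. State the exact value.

M_X(t) = 3/(8*(1 - 5*e^(t)/8))
K_X(t) = log M_X(t) = -log(1 - 5*e^(t)/8) - 3*log(2) + log(3)
K′(t) = -5*e^(t)/(5*e^(t) - 8)
K′′(t) = 40*e^(t)/(25*e^(2*t) - 80*e^(t) + 64)
K′′′(t) = (-200*e^(2*t) - 320*e^(t))/(125*e^(3*t) - 600*e^(2*t) + 960*e^(t) - 512)
K′′′′(t) = (1000*e^(3*t) + 6400*e^(2*t) + 2560*e^(t))/(625*e^(4*t) - 4000*e^(3*t) + 9600*e^(2*t) - 10240*e^(t) + 4096)
K′′′′′(t) = (-5000*e^(4*t) - 88000*e^(3*t) - 140800*e^(2*t) - 20480*e^(t))/(3125*e^(5*t) - 25000*e^(4*t) + 80000*e^(3*t) - 128000*e^(2*t) + 102400*e^(t) - 32768)

κ_5 = K′′′′′(0) = 84760/81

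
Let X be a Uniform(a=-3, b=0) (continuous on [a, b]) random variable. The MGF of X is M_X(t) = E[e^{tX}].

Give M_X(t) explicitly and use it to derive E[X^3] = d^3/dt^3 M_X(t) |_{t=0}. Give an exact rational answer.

M_X(t) = (1 - e^(-3*t))/(3*t)
M′(t) = (3*t - e^(3*t) + 1)*e^(-3*t)/(3*t^2)
M′′(t) = (-9*t^2 - 6*t + 2*e^(3*t) - 2)*e^(-3*t)/(3*t^3)
M′′′(t) = (9*t^3 + 9*t^2 + 6*t - 2*e^(3*t) + 2)*e^(-3*t)/t^4

E[X^3] = M′′′(0) = -27/4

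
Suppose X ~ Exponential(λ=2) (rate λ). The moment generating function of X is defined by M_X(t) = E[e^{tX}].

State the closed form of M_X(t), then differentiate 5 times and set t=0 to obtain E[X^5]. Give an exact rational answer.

M_X(t) = 2/(2 - t)
D^5[M](t) = 240/(t^6 - 12*t^5 + 60*t^4 - 160*t^3 + 240*t^2 - 192*t + 64)

E[X^5] = D^5[M](0) = 15/4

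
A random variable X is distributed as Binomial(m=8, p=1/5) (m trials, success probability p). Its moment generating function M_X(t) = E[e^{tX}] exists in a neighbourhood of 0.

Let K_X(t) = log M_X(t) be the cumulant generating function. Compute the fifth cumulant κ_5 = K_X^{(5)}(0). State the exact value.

κ_5 = D^5[K](0) = -2208/3125

M_X(t) = (e^(t)/5 + 4/5)^8
K_X(t) = log M_X(t) = 8*log(e^(t)/5 + 4/5)
D^5[K](t) = (-32*e^(4*t) + 1408*e^(3*t) - 5632*e^(2*t) + 2048*e^(t))/(e^(5*t) + 20*e^(4*t) + 160*e^(3*t) + 640*e^(2*t) + 1280*e^(t) + 1024)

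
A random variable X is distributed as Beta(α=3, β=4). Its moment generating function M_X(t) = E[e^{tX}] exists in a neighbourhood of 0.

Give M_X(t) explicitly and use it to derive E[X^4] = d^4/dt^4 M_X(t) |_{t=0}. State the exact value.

M_X(t) = ₁F₁(3; 7; t)
M′(t) = 3*₁F₁(4; 8; t)/7
M′′(t) = 3*₁F₁(5; 9; t)/14
M′′′(t) = 5*₁F₁(6; 10; t)/42
M′′′′(t) = ₁F₁(7; 11; t)/14

E[X^4] = M′′′′(0) = 1/14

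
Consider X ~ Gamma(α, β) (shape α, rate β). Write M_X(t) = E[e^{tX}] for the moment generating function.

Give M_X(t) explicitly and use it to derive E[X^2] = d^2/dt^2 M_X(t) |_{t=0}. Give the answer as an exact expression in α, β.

M_X(t) = (β/(β - t))^α
M′(t) = -α*β^α*(1/(β - t))^α/(-β + t)
M′′(t) = (α^2*β^α*(1/(β - t))^α + α*β^α*(1/(β - t))^α)/(β^2 - 2*β*t + t^2)

E[X^2] = M′′(0) = α*(α + 1)/β^2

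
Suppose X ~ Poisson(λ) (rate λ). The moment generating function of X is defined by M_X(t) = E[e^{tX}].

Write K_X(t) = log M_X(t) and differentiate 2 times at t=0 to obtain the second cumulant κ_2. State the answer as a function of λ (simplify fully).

M_X(t) = e^(λ*(e^(t) - 1))
K_X(t) = log M_X(t) = λ*(e^(t) - 1)
dK/dt = λ*e^(t)
d^2K/dt^2 = λ*e^(t)

κ_2 = d^2K/dt^2 |_{t=0} = λ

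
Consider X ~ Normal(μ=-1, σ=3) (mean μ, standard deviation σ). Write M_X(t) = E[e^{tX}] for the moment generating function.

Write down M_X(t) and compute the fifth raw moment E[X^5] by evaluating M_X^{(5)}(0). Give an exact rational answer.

M_X(t) = e^(9*t^2/2 - t)
M′(t) = 9*t*e^(-t)*e^(9*t^2/2) - e^(-t)*e^(9*t^2/2)
M′′(t) = (81*t^2*e^(9*t^2/2) - 18*t*e^(9*t^2/2) + 10*e^(9*t^2/2))*e^(-t)
M′′′(t) = (729*t^3*e^(9*t^2/2) - 243*t^2*e^(9*t^2/2) + 270*t*e^(9*t^2/2) - 28*e^(9*t^2/2))*e^(-t)
M′′′′(t) = (6561*t^4*e^(9*t^2/2) - 2916*t^3*e^(9*t^2/2) + 4860*t^2*e^(9*t^2/2) - 1008*t*e^(9*t^2/2) + 298*e^(9*t^2/2))*e^(-t)
M′′′′′(t) = (59049*t^5*e^(9*t^2/2) - 32805*t^4*e^(9*t^2/2) + 72900*t^3*e^(9*t^2/2) - 22680*t^2*e^(9*t^2/2) + 13410*t*e^(9*t^2/2) - 1306*e^(9*t^2/2))*e^(-t)

E[X^5] = M′′′′′(0) = -1306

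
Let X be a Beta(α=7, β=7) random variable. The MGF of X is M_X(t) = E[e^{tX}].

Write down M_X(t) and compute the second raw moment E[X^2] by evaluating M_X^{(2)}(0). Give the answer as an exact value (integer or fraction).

E[X^2] = M^(2)(0) = 4/15

M_X(t) = ₁F₁(7; 14; t)
M^(2)(t) = 4*₁F₁(9; 16; t)/15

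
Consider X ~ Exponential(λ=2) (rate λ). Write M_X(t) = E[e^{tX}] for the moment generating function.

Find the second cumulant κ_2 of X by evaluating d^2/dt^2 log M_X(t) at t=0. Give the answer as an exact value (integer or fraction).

κ_2 = d^2K/dt^2 |_{t=0} = 1/4

M_X(t) = 2/(2 - t)
K_X(t) = log M_X(t) = -log(2 - t) + log(2)
dK/dt = -1/(t - 2)
d^2K/dt^2 = 1/(t^2 - 4*t + 4)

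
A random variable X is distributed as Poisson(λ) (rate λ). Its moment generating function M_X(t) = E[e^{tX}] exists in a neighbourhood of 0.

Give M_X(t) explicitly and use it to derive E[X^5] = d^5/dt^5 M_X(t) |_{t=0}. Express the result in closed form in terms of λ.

E[X^5] = M′′′′′(0) = λ*(λ^4 + 10*λ^3 + 25*λ^2 + 15*λ + 1)

M_X(t) = e^(λ*(e^(t) - 1))
M′(t) = λ*e^(-λ)*e^(t)*e^(λ*e^(t))
M′′(t) = (λ^2*e^(2*t)*e^(λ*e^(t)) + λ*e^(t)*e^(λ*e^(t)))*e^(-λ)
M′′′(t) = (λ^3*e^(3*t)*e^(λ*e^(t)) + 3*λ^2*e^(2*t)*e^(λ*e^(t)) + λ*e^(t)*e^(λ*e^(t)))*e^(-λ)
M′′′′(t) = (λ^4*e^(4*t)*e^(λ*e^(t)) + 6*λ^3*e^(3*t)*e^(λ*e^(t)) + 7*λ^2*e^(2*t)*e^(λ*e^(t)) + λ*e^(t)*e^(λ*e^(t)))*e^(-λ)
M′′′′′(t) = (λ^5*e^(5*t)*e^(λ*e^(t)) + 10*λ^4*e^(4*t)*e^(λ*e^(t)) + 25*λ^3*e^(3*t)*e^(λ*e^(t)) + 15*λ^2*e^(2*t)*e^(λ*e^(t)) + λ*e^(t)*e^(λ*e^(t)))*e^(-λ)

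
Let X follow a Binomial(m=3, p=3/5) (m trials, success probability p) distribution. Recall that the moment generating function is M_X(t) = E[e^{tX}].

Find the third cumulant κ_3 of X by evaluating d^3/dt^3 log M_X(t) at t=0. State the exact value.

M_X(t) = (3*e^(t)/5 + 2/5)^3
K_X(t) = log M_X(t) = 3*log(3*e^(t)/5 + 2/5)
K^(3)(t) = (-54*e^(2*t) + 36*e^(t))/(27*e^(3*t) + 54*e^(2*t) + 36*e^(t) + 8)

κ_3 = K^(3)(0) = -18/125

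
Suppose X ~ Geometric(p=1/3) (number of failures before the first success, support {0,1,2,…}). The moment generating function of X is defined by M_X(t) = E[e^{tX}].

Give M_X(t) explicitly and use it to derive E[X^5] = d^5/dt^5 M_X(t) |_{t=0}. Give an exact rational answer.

M_X(t) = 1/(3*(1 - 2*e^(t)/3))
dM/dt = 2*e^(t)/(4*e^(2*t) - 12*e^(t) + 9)
d^2M/dt^2 = (-4*e^(2*t) - 6*e^(t))/(8*e^(3*t) - 36*e^(2*t) + 54*e^(t) - 27)
d^3M/dt^3 = (8*e^(3*t) + 48*e^(2*t) + 18*e^(t))/(16*e^(4*t) - 96*e^(3*t) + 216*e^(2*t) - 216*e^(t) + 81)
d^4M/dt^4 = (-16*e^(4*t) - 264*e^(3*t) - 396*e^(2*t) - 54*e^(t))/(32*e^(5*t) - 240*e^(4*t) + 720*e^(3*t) - 1080*e^(2*t) + 810*e^(t) - 243)
d^5M/dt^5 = (32*e^(5*t) + 1248*e^(4*t) + 4752*e^(3*t) + 2808*e^(2*t) + 162*e^(t))/(64*e^(6*t) - 576*e^(5*t) + 2160*e^(4*t) - 4320*e^(3*t) + 4860*e^(2*t) - 2916*e^(t) + 729)

E[X^5] = d^5M/dt^5 |_{t=0} = 9002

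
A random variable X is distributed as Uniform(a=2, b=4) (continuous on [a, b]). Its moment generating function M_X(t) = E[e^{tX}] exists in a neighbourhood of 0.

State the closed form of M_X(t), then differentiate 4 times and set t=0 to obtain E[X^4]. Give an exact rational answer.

M_X(t) = (e^(4*t) - e^(2*t))/(2*t)

E[X^4] = M^(4)(0) = 496/5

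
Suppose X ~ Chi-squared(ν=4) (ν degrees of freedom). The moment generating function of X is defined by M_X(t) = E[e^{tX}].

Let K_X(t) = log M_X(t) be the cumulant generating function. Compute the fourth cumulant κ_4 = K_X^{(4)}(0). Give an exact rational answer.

M_X(t) = (1 - 2*t)^(-2)
K_X(t) = log M_X(t) = -2*log(1 - 2*t)
dK/dt = -4/(2*t - 1)
d^2K/dt^2 = 8/(4*t^2 - 4*t + 1)
d^3K/dt^3 = -32/(8*t^3 - 12*t^2 + 6*t - 1)
d^4K/dt^4 = 192/(16*t^4 - 32*t^3 + 24*t^2 - 8*t + 1)

κ_4 = d^4K/dt^4 |_{t=0} = 192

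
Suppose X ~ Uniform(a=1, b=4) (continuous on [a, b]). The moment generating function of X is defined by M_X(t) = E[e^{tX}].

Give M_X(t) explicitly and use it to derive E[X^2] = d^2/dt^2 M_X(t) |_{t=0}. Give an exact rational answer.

E[X^2] = d^2M/dt^2 |_{t=0} = 7

M_X(t) = (e^(4*t) - e^(t))/(3*t)
dM/dt = (4*t*e^(4*t) - t*e^(t) - e^(4*t) + e^(t))/(3*t^2)
d^2M/dt^2 = (16*t^2*e^(4*t) - t^2*e^(t) - 8*t*e^(4*t) + 2*t*e^(t) + 2*e^(4*t) - 2*e^(t))/(3*t^3)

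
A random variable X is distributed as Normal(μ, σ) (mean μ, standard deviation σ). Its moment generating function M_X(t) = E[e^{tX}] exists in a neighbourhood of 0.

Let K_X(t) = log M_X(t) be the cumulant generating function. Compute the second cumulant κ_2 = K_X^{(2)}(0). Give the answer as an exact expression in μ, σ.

M_X(t) = e^(μ*t + σ^2*t^2/2)
K_X(t) = log M_X(t) = μ*t + σ^2*t^2/2
D^2[K](t) = σ^2

κ_2 = D^2[K](0) = σ^2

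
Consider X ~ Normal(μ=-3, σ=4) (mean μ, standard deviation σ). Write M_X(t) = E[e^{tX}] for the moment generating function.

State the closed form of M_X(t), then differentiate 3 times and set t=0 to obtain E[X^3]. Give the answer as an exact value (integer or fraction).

M_X(t) = e^(8*t^2 - 3*t)
D^3[M](t) = (4096*t^3*e^(8*t^2) - 2304*t^2*e^(8*t^2) + 1200*t*e^(8*t^2) - 171*e^(8*t^2))*e^(-3*t)

E[X^3] = D^3[M](0) = -171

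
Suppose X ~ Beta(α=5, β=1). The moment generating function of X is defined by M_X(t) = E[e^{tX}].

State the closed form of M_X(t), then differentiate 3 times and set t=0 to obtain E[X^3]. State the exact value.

M_X(t) = ₁F₁(5; 6; t)
D^3[M](t) = 5*₁F₁(8; 9; t)/8

E[X^3] = D^3[M](0) = 5/8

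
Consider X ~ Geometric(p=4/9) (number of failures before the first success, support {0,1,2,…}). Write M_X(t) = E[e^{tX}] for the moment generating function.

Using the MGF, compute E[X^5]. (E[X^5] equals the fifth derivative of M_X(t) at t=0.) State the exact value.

E[X^5] = d^5M/dt^5 |_{t=0} = 165535/128

M_X(t) = 4/(9*(1 - 5*e^(t)/9))
dM/dt = 20*e^(t)/(25*e^(2*t) - 90*e^(t) + 81)
d^2M/dt^2 = (-100*e^(2*t) - 180*e^(t))/(125*e^(3*t) - 675*e^(2*t) + 1215*e^(t) - 729)
d^3M/dt^3 = (500*e^(3*t) + 3600*e^(2*t) + 1620*e^(t))/(625*e^(4*t) - 4500*e^(3*t) + 12150*e^(2*t) - 14580*e^(t) + 6561)
d^4M/dt^4 = (-2500*e^(4*t) - 49500*e^(3*t) - 89100*e^(2*t) - 14580*e^(t))/(3125*e^(5*t) - 28125*e^(4*t) + 101250*e^(3*t) - 182250*e^(2*t) + 164025*e^(t) - 59049)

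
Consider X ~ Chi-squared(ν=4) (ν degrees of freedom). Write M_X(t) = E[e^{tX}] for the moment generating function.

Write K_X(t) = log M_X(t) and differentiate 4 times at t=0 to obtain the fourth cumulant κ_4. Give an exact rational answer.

κ_4 = D^4[K](0) = 192

M_X(t) = (1 - 2*t)^(-2)
K_X(t) = log M_X(t) = -2*log(1 - 2*t)
D^4[K](t) = 192/(16*t^4 - 32*t^3 + 24*t^2 - 8*t + 1)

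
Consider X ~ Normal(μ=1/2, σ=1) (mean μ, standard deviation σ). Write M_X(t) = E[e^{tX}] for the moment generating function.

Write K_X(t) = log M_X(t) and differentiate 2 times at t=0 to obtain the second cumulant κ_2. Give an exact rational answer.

M_X(t) = e^(t^2/2 + t/2)
K_X(t) = log M_X(t) = t^2/2 + t/2
dK/dt = t + 1/2
d^2K/dt^2 = 1

κ_2 = d^2K/dt^2 |_{t=0} = 1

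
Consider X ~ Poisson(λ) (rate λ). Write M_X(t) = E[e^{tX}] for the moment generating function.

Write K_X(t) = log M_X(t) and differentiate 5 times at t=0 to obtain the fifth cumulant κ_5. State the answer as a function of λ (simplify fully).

M_X(t) = e^(λ*(e^(t) - 1))
K_X(t) = log M_X(t) = λ*(e^(t) - 1)
K′(t) = λ*e^(t)
K′′(t) = λ*e^(t)
K′′′(t) = λ*e^(t)
K′′′′(t) = λ*e^(t)
K′′′′′(t) = λ*e^(t)

κ_5 = K′′′′′(0) = λ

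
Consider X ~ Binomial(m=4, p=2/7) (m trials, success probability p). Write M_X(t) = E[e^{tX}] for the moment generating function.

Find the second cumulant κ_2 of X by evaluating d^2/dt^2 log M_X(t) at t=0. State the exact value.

κ_2 = K′′(0) = 40/49

M_X(t) = (2*e^(t)/7 + 5/7)^4
K_X(t) = log M_X(t) = 4*log(2*e^(t)/7 + 5/7)
K′(t) = 8*e^(t)/(2*e^(t) + 5)
K′′(t) = 40*e^(t)/(4*e^(2*t) + 20*e^(t) + 25)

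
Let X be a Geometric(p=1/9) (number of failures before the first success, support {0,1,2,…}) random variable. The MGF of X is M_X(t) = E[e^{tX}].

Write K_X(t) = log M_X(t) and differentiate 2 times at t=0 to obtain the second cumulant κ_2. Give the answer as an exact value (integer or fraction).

M_X(t) = 1/(9*(1 - 8*e^(t)/9))
K_X(t) = log M_X(t) = -log(1 - 8*e^(t)/9) - 2*log(3)
K^(2)(t) = 72*e^(t)/(64*e^(2*t) - 144*e^(t) + 81)

κ_2 = K^(2)(0) = 72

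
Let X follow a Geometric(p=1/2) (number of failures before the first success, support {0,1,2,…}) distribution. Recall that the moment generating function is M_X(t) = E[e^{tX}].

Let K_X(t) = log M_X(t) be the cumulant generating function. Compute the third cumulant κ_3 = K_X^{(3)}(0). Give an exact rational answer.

κ_3 = D^3[K](0) = 6

M_X(t) = 1/(2*(1 - e^(t)/2))
K_X(t) = log M_X(t) = -log(1 - e^(t)/2) - log(2)
D^3[K](t) = (-2*e^(2*t) - 4*e^(t))/(e^(3*t) - 6*e^(2*t) + 12*e^(t) - 8)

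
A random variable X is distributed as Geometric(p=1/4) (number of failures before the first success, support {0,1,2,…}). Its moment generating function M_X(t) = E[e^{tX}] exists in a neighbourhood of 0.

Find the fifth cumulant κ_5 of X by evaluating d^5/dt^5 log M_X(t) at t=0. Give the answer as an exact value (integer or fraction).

M_X(t) = 1/(4*(1 - 3*e^(t)/4))
K_X(t) = log M_X(t) = -log(1 - 3*e^(t)/4) - 2*log(2)
K^(5)(t) = (-324*e^(4*t) - 4752*e^(3*t) - 6336*e^(2*t) - 768*e^(t))/(243*e^(5*t) - 1620*e^(4*t) + 4320*e^(3*t) - 5760*e^(2*t) + 3840*e^(t) - 1024)

κ_5 = K^(5)(0) = 12180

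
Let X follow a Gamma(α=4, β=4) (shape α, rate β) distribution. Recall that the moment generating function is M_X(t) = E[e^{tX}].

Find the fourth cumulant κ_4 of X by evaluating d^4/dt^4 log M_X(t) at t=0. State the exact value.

M_X(t) = 256/(4 - t)^4
K_X(t) = log M_X(t) = -4*log(4 - t) + 8*log(2)
K^(4)(t) = 24/(t^4 - 16*t^3 + 96*t^2 - 256*t + 256)

κ_4 = K^(4)(0) = 3/32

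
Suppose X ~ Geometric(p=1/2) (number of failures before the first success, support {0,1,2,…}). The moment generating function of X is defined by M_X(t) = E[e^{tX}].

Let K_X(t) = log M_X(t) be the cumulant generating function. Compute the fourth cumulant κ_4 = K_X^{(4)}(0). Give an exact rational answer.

κ_4 = K′′′′(0) = 26

M_X(t) = 1/(2*(1 - e^(t)/2))
K_X(t) = log M_X(t) = -log(1 - e^(t)/2) - log(2)
K′(t) = -e^(t)/(e^(t) - 2)
K′′(t) = 2*e^(t)/(e^(2*t) - 4*e^(t) + 4)
K′′′(t) = (-2*e^(2*t) - 4*e^(t))/(e^(3*t) - 6*e^(2*t) + 12*e^(t) - 8)
K′′′′(t) = (2*e^(3*t) + 16*e^(2*t) + 8*e^(t))/(e^(4*t) - 8*e^(3*t) + 24*e^(2*t) - 32*e^(t) + 16)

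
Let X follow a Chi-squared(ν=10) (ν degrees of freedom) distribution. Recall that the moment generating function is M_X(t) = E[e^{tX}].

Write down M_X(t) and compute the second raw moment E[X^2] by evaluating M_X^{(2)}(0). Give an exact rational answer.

E[X^2] = M′′(0) = 120

M_X(t) = (1 - 2*t)^(-5)
M′(t) = 10/(64*t^6 - 192*t^5 + 240*t^4 - 160*t^3 + 60*t^2 - 12*t + 1)
M′′(t) = -120/(128*t^7 - 448*t^6 + 672*t^5 - 560*t^4 + 280*t^3 - 84*t^2 + 14*t - 1)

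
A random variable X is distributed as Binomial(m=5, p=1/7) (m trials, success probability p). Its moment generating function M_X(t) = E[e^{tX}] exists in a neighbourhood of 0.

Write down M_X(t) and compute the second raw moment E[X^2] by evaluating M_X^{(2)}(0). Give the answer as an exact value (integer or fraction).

M_X(t) = (e^(t)/7 + 6/7)^5
D^2[M](t) = 25*e^(5*t)/16807 + 480*e^(4*t)/16807 + 3240*e^(3*t)/16807 + 8640*e^(2*t)/16807 + 6480*e^(t)/16807

E[X^2] = D^2[M](0) = 55/49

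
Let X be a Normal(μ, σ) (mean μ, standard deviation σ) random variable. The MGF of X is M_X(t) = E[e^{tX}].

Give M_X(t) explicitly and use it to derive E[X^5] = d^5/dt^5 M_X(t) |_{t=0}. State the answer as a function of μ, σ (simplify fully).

M_X(t) = e^(μ*t + σ^2*t^2/2)
dM/dt = μ*e^(μ*t)*e^(σ^2*t^2/2) + σ^2*t*e^(μ*t)*e^(σ^2*t^2/2)
d^2M/dt^2 = μ^2*e^(μ*t)*e^(σ^2*t^2/2) + 2*μ*σ^2*t*e^(μ*t)*e^(σ^2*t^2/2) + σ^4*t^2*e^(μ*t)*e^(σ^2*t^2/2) + σ^2*e^(μ*t)*e^(σ^2*t^2/2)

E[X^5] = d^5M/dt^5 |_{t=0} = μ*(μ^4 + 10*μ^2*σ^2 + 15*σ^4)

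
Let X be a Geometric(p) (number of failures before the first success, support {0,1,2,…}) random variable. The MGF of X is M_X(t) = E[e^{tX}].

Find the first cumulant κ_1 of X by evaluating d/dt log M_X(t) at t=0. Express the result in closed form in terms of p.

κ_1 = K^(1)(0) = (1 - p)/p

M_X(t) = p/(-(1 - p)*e^(t) + 1)
K_X(t) = log M_X(t) = log(p) - log(-(1 - p)*e^(t) + 1)
K^(1)(t) = (-p*e^(t) + e^(t))/(p*e^(t) - e^(t) + 1)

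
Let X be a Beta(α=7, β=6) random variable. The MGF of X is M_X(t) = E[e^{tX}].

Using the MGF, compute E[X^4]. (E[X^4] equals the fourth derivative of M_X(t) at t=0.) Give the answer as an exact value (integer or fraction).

M_X(t) = ₁F₁(7; 13; t)
M′(t) = 7*₁F₁(8; 14; t)/13
M′′(t) = 4*₁F₁(9; 15; t)/13
M′′′(t) = 12*₁F₁(10; 16; t)/65
M′′′′(t) = 3*₁F₁(11; 17; t)/26

E[X^4] = M′′′′(0) = 3/26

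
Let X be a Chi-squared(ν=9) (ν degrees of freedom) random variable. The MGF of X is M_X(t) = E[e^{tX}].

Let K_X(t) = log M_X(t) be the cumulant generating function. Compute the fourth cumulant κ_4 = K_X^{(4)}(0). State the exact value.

M_X(t) = (1 - 2*t)^(-9/2)
K_X(t) = log M_X(t) = -9*log(1 - 2*t)/2
K^(4)(t) = 432/(16*t^4 - 32*t^3 + 24*t^2 - 8*t + 1)

κ_4 = K^(4)(0) = 432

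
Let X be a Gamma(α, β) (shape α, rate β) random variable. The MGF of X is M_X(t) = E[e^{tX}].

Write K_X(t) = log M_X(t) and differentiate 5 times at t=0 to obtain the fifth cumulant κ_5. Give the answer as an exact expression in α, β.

M_X(t) = (β/(β - t))^α
K_X(t) = log M_X(t) = α*(log(β) - log(β - t))
K′(t) = -α/(-β + t)
K′′(t) = α/(β^2 - 2*β*t + t^2)
K′′′(t) = -2*α/(-β^3 + 3*β^2*t - 3*β*t^2 + t^3)
K′′′′(t) = 6*α/(β^4 - 4*β^3*t + 6*β^2*t^2 - 4*β*t^3 + t^4)
K′′′′′(t) = -24*α/(-β^5 + 5*β^4*t - 10*β^3*t^2 + 10*β^2*t^3 - 5*β*t^4 + t^5)

κ_5 = K′′′′′(0) = 24*α/β^5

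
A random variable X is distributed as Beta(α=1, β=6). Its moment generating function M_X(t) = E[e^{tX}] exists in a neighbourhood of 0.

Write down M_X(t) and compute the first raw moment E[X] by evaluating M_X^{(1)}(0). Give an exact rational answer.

M_X(t) = ₁F₁(1; 7; t)
dM/dt = ₁F₁(2; 8; t)/7

E[X] = dM/dt |_{t=0} = 1/7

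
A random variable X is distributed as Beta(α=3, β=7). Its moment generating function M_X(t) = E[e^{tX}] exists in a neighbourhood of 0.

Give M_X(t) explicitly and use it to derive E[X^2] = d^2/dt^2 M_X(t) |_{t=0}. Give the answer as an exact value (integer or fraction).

M_X(t) = ₁F₁(3; 10; t)
M^(2)(t) = 6*₁F₁(5; 12; t)/55

E[X^2] = M^(2)(0) = 6/55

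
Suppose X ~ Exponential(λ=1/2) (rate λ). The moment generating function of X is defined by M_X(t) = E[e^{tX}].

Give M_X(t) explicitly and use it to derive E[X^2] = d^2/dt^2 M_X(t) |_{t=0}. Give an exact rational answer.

E[X^2] = d^2M/dt^2 |_{t=0} = 8

M_X(t) = 1/(2*(1/2 - t))
dM/dt = 2/(4*t^2 - 4*t + 1)
d^2M/dt^2 = -8/(8*t^3 - 12*t^2 + 6*t - 1)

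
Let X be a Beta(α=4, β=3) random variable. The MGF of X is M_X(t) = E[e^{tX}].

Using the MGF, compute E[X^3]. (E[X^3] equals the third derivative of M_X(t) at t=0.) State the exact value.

E[X^3] = D^3[M](0) = 5/21

M_X(t) = ₁F₁(4; 7; t)
D^3[M](t) = 5*₁F₁(7; 10; t)/21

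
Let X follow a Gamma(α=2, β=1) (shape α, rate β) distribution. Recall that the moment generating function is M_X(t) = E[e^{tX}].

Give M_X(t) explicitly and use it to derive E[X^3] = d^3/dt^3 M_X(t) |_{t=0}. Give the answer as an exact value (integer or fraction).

M_X(t) = (1 - t)^(-2)
D^3[M](t) = -24/(t^5 - 5*t^4 + 10*t^3 - 10*t^2 + 5*t - 1)

E[X^3] = D^3[M](0) = 24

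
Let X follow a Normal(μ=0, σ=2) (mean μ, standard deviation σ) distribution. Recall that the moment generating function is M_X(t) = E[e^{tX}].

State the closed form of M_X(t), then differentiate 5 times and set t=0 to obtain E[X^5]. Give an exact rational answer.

E[X^5] = D^5[M](0) = 0

M_X(t) = e^(2*t^2)
D^5[M](t) = 1024*t^5*e^(2*t^2) + 2560*t^3*e^(2*t^2) + 960*t*e^(2*t^2)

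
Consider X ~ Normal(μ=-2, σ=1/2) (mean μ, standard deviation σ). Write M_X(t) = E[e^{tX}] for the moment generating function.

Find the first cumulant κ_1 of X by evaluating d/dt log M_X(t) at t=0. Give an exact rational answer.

M_X(t) = e^(t^2/8 - 2*t)
K_X(t) = log M_X(t) = t^2/8 - 2*t
K^(1)(t) = t/4 - 2

κ_1 = K^(1)(0) = -2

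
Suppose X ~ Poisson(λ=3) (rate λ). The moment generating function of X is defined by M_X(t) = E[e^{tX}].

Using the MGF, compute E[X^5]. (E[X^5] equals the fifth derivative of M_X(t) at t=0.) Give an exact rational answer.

E[X^5] = M^(5)(0) = 1866

M_X(t) = e^(3*e^(t) - 3)
M^(5)(t) = (243*e^(5*t)*e^(3*e^(t)) + 810*e^(4*t)*e^(3*e^(t)) + 675*e^(3*t)*e^(3*e^(t)) + 135*e^(2*t)*e^(3*e^(t)) + 3*e^(t)*e^(3*e^(t)))*e^(-3)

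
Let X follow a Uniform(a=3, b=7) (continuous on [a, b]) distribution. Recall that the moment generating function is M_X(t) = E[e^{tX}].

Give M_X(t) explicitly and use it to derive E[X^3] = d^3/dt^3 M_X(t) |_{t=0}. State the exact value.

E[X^3] = d^3M/dt^3 |_{t=0} = 145

M_X(t) = (e^(7*t) - e^(3*t))/(4*t)
dM/dt = (7*t*e^(7*t) - 3*t*e^(3*t) - e^(7*t) + e^(3*t))/(4*t^2)
d^2M/dt^2 = (49*t^2*e^(7*t) - 9*t^2*e^(3*t) - 14*t*e^(7*t) + 6*t*e^(3*t) + 2*e^(7*t) - 2*e^(3*t))/(4*t^3)
d^3M/dt^3 = (343*t^3*e^(7*t) - 27*t^3*e^(3*t) - 147*t^2*e^(7*t) + 27*t^2*e^(3*t) + 42*t*e^(7*t) - 18*t*e^(3*t) - 6*e^(7*t) + 6*e^(3*t))/(4*t^4)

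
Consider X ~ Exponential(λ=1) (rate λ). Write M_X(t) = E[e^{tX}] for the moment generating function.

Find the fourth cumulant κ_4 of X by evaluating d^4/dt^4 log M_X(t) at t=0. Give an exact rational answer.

κ_4 = D^4[K](0) = 6

M_X(t) = 1/(1 - t)
K_X(t) = log M_X(t) = -log(1 - t)
D^4[K](t) = 6/(t^4 - 4*t^3 + 6*t^2 - 4*t + 1)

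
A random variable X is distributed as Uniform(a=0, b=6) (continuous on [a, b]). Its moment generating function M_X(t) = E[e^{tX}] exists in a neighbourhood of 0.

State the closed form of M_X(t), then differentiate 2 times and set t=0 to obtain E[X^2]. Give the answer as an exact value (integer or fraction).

M_X(t) = (e^(6*t) - 1)/(6*t)
M^(2)(t) = (18*t^2*e^(6*t) - 6*t*e^(6*t) + e^(6*t) - 1)/(3*t^3)

E[X^2] = M^(2)(0) = 12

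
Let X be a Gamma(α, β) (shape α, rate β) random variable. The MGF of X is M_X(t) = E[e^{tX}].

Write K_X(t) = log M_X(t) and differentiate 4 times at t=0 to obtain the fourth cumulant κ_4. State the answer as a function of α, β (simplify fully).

M_X(t) = (β/(β - t))^α
K_X(t) = log M_X(t) = α*(log(β) - log(β - t))
dK/dt = -α/(-β + t)
d^2K/dt^2 = α/(β^2 - 2*β*t + t^2)
d^3K/dt^3 = -2*α/(-β^3 + 3*β^2*t - 3*β*t^2 + t^3)
d^4K/dt^4 = 6*α/(β^4 - 4*β^3*t + 6*β^2*t^2 - 4*β*t^3 + t^4)

κ_4 = d^4K/dt^4 |_{t=0} = 6*α/β^4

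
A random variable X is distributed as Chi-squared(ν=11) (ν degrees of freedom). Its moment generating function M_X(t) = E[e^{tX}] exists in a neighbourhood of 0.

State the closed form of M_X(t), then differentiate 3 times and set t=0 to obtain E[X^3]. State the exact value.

E[X^3] = M′′′(0) = 2145

M_X(t) = (1 - 2*t)^(-11/2)
M′(t) = 11/(64*t^6*√(1 - 2*t) - 192*t^5*√(1 - 2*t) + 240*t^4*√(1 - 2*t) - 160*t^3*√(1 - 2*t) + 60*t^2*√(1 - 2*t) - 12*t*√(1 - 2*t) + √(1 - 2*t))
M′′(t) = -143/(128*t^7*√(1 - 2*t) - 448*t^6*√(1 - 2*t) + 672*t^5*√(1 - 2*t) - 560*t^4*√(1 - 2*t) + 280*t^3*√(1 - 2*t) - 84*t^2*√(1 - 2*t) + 14*t*√(1 - 2*t) - √(1 - 2*t))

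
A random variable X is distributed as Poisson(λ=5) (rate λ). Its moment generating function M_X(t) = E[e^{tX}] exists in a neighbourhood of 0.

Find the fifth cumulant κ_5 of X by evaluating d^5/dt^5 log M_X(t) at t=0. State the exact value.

κ_5 = d^5K/dt^5 |_{t=0} = 5

M_X(t) = e^(5*e^(t) - 5)
K_X(t) = log M_X(t) = 5*e^(t) - 5
dK/dt = 5*e^(t)
d^2K/dt^2 = 5*e^(t)
d^3K/dt^3 = 5*e^(t)
d^4K/dt^4 = 5*e^(t)
d^5K/dt^5 = 5*e^(t)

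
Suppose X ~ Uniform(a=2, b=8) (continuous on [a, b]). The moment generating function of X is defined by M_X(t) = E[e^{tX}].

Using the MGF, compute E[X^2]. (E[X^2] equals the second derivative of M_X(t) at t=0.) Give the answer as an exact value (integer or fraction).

M_X(t) = (e^(8*t) - e^(2*t))/(6*t)
M′(t) = (8*t*e^(8*t) - 2*t*e^(2*t) - e^(8*t) + e^(2*t))/(6*t^2)
M′′(t) = (32*t^2*e^(8*t) - 2*t^2*e^(2*t) - 8*t*e^(8*t) + 2*t*e^(2*t) + e^(8*t) - e^(2*t))/(3*t^3)

E[X^2] = M′′(0) = 28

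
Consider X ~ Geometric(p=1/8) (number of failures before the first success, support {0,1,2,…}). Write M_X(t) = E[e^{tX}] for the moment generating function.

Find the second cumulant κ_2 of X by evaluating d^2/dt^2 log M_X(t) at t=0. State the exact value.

κ_2 = K^(2)(0) = 56

M_X(t) = 1/(8*(1 - 7*e^(t)/8))
K_X(t) = log M_X(t) = -log(1 - 7*e^(t)/8) - 3*log(2)
K^(2)(t) = 56*e^(t)/(49*e^(2*t) - 112*e^(t) + 64)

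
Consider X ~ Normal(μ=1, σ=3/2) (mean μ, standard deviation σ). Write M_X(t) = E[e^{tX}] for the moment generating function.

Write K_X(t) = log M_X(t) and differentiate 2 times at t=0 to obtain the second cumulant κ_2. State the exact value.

κ_2 = d^2K/dt^2 |_{t=0} = 9/4

M_X(t) = e^(9*t^2/8 + t)
K_X(t) = log M_X(t) = 9*t^2/8 + t
dK/dt = 9*t/4 + 1
d^2K/dt^2 = 9/4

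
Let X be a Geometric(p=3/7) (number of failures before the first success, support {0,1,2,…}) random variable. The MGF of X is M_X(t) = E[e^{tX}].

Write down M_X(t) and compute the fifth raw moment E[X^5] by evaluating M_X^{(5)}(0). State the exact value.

E[X^5] = M^(5)(0) = 135628/81

M_X(t) = 3/(7*(1 - 4*e^(t)/7))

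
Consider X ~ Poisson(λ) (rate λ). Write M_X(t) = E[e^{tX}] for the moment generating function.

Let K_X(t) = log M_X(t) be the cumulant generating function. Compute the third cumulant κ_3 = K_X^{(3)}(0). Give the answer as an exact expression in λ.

κ_3 = d^3K/dt^3 |_{t=0} = λ

M_X(t) = e^(λ*(e^(t) - 1))
K_X(t) = log M_X(t) = λ*(e^(t) - 1)
dK/dt = λ*e^(t)
d^2K/dt^2 = λ*e^(t)
d^3K/dt^3 = λ*e^(t)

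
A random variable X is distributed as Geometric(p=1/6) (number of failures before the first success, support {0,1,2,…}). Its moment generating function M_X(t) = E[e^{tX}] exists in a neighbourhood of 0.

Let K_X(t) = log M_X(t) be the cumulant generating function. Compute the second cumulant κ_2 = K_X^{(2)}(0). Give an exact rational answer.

M_X(t) = 1/(6*(1 - 5*e^(t)/6))
K_X(t) = log M_X(t) = -log(1 - 5*e^(t)/6) - log(6)
K′(t) = -5*e^(t)/(5*e^(t) - 6)
K′′(t) = 30*e^(t)/(25*e^(2*t) - 60*e^(t) + 36)

κ_2 = K′′(0) = 30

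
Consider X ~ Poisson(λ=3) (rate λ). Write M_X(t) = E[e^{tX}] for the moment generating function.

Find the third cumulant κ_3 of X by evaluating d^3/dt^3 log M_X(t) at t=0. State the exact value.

M_X(t) = e^(3*e^(t) - 3)
K_X(t) = log M_X(t) = 3*e^(t) - 3
D^3[K](t) = 3*e^(t)

κ_3 = D^3[K](0) = 3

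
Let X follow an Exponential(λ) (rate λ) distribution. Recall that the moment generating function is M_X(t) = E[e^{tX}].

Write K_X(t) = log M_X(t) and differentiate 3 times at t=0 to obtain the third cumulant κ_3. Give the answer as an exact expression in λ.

κ_3 = K′′′(0) = 2/λ^3

M_X(t) = λ/(λ - t)
K_X(t) = log M_X(t) = log(λ) - log(λ - t)
K′(t) = -1/(-λ + t)
K′′(t) = 1/(λ^2 - 2*λ*t + t^2)
K′′′(t) = -2/(-λ^3 + 3*λ^2*t - 3*λ*t^2 + t^3)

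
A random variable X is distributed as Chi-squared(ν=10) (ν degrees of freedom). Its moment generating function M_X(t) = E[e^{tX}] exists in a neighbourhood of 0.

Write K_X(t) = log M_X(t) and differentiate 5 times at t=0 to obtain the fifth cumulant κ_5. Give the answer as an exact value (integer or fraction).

κ_5 = d^5K/dt^5 |_{t=0} = 3840

M_X(t) = (1 - 2*t)^(-5)
K_X(t) = log M_X(t) = -5*log(1 - 2*t)
dK/dt = -10/(2*t - 1)
d^2K/dt^2 = 20/(4*t^2 - 4*t + 1)
d^3K/dt^3 = -80/(8*t^3 - 12*t^2 + 6*t - 1)
d^4K/dt^4 = 480/(16*t^4 - 32*t^3 + 24*t^2 - 8*t + 1)
d^5K/dt^5 = -3840/(32*t^5 - 80*t^4 + 80*t^3 - 40*t^2 + 10*t - 1)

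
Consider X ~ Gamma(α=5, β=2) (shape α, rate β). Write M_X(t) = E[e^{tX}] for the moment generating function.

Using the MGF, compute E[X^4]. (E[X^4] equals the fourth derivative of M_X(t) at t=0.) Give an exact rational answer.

E[X^4] = M′′′′(0) = 105

M_X(t) = 32/(2 - t)^5
M′(t) = 160/(t^6 - 12*t^5 + 60*t^4 - 160*t^3 + 240*t^2 - 192*t + 64)
M′′(t) = -960/(t^7 - 14*t^6 + 84*t^5 - 280*t^4 + 560*t^3 - 672*t^2 + 448*t - 128)
M′′′(t) = 6720/(t^8 - 16*t^7 + 112*t^6 - 448*t^5 + 1120*t^4 - 1792*t^3 + 1792*t^2 - 1024*t + 256)
M′′′′(t) = -53760/(t^9 - 18*t^8 + 144*t^7 - 672*t^6 + 2016*t^5 - 4032*t^4 + 5376*t^3 - 4608*t^2 + 2304*t - 512)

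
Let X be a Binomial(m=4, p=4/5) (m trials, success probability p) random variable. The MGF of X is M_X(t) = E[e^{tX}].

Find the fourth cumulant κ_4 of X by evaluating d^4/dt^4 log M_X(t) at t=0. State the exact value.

κ_4 = K′′′′(0) = 16/625

M_X(t) = (4*e^(t)/5 + 1/5)^4
K_X(t) = log M_X(t) = 4*log(4*e^(t)/5 + 1/5)
K′(t) = 16*e^(t)/(4*e^(t) + 1)
K′′(t) = 16*e^(t)/(16*e^(2*t) + 8*e^(t) + 1)
K′′′(t) = (-64*e^(2*t) + 16*e^(t))/(64*e^(3*t) + 48*e^(2*t) + 12*e^(t) + 1)
K′′′′(t) = (256*e^(3*t) - 256*e^(2*t) + 16*e^(t))/(256*e^(4*t) + 256*e^(3*t) + 96*e^(2*t) + 16*e^(t) + 1)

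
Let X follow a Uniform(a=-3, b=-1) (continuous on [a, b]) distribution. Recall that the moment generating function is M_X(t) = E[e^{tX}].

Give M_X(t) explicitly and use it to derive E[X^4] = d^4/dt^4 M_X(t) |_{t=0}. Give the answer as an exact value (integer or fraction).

M_X(t) = (e^(-t) - e^(-3*t))/(2*t)
D^4[M](t) = (t^4*e^(2*t) - 81*t^4 + 4*t^3*e^(2*t) - 108*t^3 + 12*t^2*e^(2*t) - 108*t^2 + 24*t*e^(2*t) - 72*t + 24*e^(2*t) - 24)*e^(-3*t)/(2*t^5)

E[X^4] = D^4[M](0) = 121/5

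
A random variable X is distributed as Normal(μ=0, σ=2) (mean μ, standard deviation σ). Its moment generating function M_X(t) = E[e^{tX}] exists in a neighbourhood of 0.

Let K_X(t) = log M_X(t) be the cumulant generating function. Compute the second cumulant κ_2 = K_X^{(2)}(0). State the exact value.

M_X(t) = e^(2*t^2)
K_X(t) = log M_X(t) = 2*t^2
dK/dt = 4*t
d^2K/dt^2 = 4

κ_2 = d^2K/dt^2 |_{t=0} = 4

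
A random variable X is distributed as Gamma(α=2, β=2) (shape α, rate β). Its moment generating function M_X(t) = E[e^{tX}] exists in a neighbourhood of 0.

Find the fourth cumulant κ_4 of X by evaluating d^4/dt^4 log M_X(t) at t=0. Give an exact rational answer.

κ_4 = K^(4)(0) = 3/4

M_X(t) = 4/(2 - t)^2
K_X(t) = log M_X(t) = -2*log(2 - t) + 2*log(2)
K^(4)(t) = 12/(t^4 - 8*t^3 + 24*t^2 - 32*t + 16)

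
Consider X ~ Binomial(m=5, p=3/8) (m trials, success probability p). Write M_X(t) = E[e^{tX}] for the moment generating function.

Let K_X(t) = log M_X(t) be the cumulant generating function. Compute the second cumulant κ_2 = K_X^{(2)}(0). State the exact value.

κ_2 = K′′(0) = 75/64

M_X(t) = (3*e^(t)/8 + 5/8)^5
K_X(t) = log M_X(t) = 5*log(3*e^(t)/8 + 5/8)
K′(t) = 15*e^(t)/(3*e^(t) + 5)
K′′(t) = 75*e^(t)/(9*e^(2*t) + 30*e^(t) + 25)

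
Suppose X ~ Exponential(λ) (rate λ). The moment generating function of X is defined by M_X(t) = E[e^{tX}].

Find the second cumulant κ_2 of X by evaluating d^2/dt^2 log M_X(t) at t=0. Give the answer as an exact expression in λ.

κ_2 = K′′(0) = λ^(-2)

M_X(t) = λ/(λ - t)
K_X(t) = log M_X(t) = log(λ) - log(λ - t)
K′(t) = -1/(-λ + t)
K′′(t) = 1/(λ^2 - 2*λ*t + t^2)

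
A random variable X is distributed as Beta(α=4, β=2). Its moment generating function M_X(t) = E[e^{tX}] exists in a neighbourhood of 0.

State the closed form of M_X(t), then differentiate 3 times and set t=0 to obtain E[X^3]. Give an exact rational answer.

M_X(t) = ₁F₁(4; 6; t)
dM/dt = 2*₁F₁(5; 7; t)/3
d^2M/dt^2 = 10*₁F₁(6; 8; t)/21
d^3M/dt^3 = 5*₁F₁(7; 9; t)/14

E[X^3] = d^3M/dt^3 |_{t=0} = 5/14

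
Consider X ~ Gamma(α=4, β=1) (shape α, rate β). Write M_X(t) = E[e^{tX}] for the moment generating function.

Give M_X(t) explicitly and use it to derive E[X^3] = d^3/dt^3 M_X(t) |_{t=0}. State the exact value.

E[X^3] = M^(3)(0) = 120

M_X(t) = (1 - t)^(-4)
M^(3)(t) = -120/(t^7 - 7*t^6 + 21*t^5 - 35*t^4 + 35*t^3 - 21*t^2 + 7*t - 1)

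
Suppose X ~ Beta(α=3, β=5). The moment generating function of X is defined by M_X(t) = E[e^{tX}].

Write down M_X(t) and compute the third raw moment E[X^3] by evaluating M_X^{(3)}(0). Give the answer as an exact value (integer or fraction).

E[X^3] = d^3M/dt^3 |_{t=0} = 1/12

M_X(t) = ₁F₁(3; 8; t)
dM/dt = 3*₁F₁(4; 9; t)/8
d^2M/dt^2 = ₁F₁(5; 10; t)/6
d^3M/dt^3 = ₁F₁(6; 11; t)/12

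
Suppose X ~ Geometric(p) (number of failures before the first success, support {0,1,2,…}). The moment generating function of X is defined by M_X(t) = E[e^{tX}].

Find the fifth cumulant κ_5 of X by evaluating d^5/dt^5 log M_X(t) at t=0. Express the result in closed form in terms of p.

κ_5 = D^5[K](0) = (p^4 - 15*p^3 + 50*p^2 - 60*p + 24)/p^5

M_X(t) = p/(-(1 - p)*e^(t) + 1)
K_X(t) = log M_X(t) = log(p) - log(-(1 - p)*e^(t) + 1)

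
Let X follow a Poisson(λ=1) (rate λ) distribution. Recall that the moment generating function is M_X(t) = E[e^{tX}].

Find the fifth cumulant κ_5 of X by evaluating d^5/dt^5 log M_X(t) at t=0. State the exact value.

κ_5 = D^5[K](0) = 1

M_X(t) = e^(e^(t) - 1)
K_X(t) = log M_X(t) = e^(t) - 1
D^5[K](t) = e^(t)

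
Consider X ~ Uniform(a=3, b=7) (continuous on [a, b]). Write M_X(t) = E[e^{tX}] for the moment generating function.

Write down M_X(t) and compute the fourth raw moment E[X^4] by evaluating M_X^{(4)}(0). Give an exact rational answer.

E[X^4] = D^4[M](0) = 4141/5

M_X(t) = (e^(7*t) - e^(3*t))/(4*t)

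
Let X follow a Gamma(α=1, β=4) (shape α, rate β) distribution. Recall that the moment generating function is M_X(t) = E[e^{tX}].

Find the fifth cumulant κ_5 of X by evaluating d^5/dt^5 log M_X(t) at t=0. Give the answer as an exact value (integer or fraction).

κ_5 = K′′′′′(0) = 3/128

M_X(t) = 4/(4 - t)
K_X(t) = log M_X(t) = -log(4 - t) + 2*log(2)
K′(t) = -1/(t - 4)
K′′(t) = 1/(t^2 - 8*t + 16)
K′′′(t) = -2/(t^3 - 12*t^2 + 48*t - 64)
K′′′′(t) = 6/(t^4 - 16*t^3 + 96*t^2 - 256*t + 256)
K′′′′′(t) = -24/(t^5 - 20*t^4 + 160*t^3 - 640*t^2 + 1280*t - 1024)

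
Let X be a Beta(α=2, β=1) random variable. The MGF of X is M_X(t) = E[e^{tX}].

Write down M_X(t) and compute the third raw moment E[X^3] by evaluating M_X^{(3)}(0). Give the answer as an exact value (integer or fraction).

E[X^3] = M′′′(0) = 2/5

M_X(t) = ₁F₁(2; 3; t)
M′(t) = 2*₁F₁(3; 4; t)/3
M′′(t) = ₁F₁(4; 5; t)/2
M′′′(t) = 2*₁F₁(5; 6; t)/5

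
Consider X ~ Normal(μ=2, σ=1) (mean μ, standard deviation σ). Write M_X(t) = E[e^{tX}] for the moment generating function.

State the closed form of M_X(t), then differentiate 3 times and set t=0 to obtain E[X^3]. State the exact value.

M_X(t) = e^(t^2/2 + 2*t)
M′(t) = t*e^(2*t)*e^(t^2/2) + 2*e^(2*t)*e^(t^2/2)
M′′(t) = t^2*e^(2*t)*e^(t^2/2) + 4*t*e^(2*t)*e^(t^2/2) + 5*e^(2*t)*e^(t^2/2)
M′′′(t) = t^3*e^(2*t)*e^(t^2/2) + 6*t^2*e^(2*t)*e^(t^2/2) + 15*t*e^(2*t)*e^(t^2/2) + 14*e^(2*t)*e^(t^2/2)

E[X^3] = M′′′(0) = 14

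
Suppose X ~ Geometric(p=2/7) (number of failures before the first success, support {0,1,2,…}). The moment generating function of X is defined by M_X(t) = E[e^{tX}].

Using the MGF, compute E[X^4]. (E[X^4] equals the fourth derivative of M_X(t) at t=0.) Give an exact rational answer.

M_X(t) = 2/(7*(1 - 5*e^(t)/7))
D^4[M](t) = (-1250*e^(4*t) - 19250*e^(3*t) - 26950*e^(2*t) - 3430*e^(t))/(3125*e^(5*t) - 21875*e^(4*t) + 61250*e^(3*t) - 85750*e^(2*t) + 60025*e^(t) - 16807)

E[X^4] = D^4[M](0) = 1590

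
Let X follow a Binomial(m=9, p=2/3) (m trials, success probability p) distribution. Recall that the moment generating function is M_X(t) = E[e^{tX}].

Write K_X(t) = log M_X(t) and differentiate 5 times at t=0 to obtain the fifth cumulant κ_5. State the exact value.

M_X(t) = (2*e^(t)/3 + 1/3)^9
K_X(t) = log M_X(t) = 9*log(2*e^(t)/3 + 1/3)
D^5[K](t) = (-144*e^(4*t) + 792*e^(3*t) - 396*e^(2*t) + 18*e^(t))/(32*e^(5*t) + 80*e^(4*t) + 80*e^(3*t) + 40*e^(2*t) + 10*e^(t) + 1)

κ_5 = D^5[K](0) = 10/9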